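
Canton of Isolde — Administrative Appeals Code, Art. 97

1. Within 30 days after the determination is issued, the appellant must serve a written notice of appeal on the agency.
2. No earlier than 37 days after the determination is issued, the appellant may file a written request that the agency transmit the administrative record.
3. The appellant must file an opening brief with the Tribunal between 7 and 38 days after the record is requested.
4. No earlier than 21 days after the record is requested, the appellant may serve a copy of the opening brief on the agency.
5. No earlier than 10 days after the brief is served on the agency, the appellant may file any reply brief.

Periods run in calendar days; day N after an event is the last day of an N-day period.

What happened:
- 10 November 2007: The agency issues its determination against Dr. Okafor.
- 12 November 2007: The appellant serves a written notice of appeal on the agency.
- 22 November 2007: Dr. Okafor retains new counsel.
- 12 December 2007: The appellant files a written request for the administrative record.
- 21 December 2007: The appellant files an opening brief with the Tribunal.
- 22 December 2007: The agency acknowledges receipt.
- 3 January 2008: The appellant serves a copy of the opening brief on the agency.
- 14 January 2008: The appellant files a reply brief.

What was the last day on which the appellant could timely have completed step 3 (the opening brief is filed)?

Step 3 runs from 12 December 2007, when the record is requested. The window is 7–38 days after 12 December 2007; it closes on 19 January 2008.

19 January 2008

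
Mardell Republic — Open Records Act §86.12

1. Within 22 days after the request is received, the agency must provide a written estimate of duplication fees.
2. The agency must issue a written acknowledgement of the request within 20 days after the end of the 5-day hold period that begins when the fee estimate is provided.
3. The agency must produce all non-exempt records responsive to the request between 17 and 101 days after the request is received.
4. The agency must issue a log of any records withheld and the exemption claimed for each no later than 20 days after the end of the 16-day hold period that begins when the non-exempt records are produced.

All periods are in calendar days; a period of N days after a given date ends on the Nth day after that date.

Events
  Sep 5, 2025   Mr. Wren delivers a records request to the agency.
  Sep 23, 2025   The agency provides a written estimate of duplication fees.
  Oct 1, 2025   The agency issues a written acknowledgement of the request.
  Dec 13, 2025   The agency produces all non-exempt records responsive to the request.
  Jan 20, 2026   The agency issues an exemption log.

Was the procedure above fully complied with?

Step 1 — counting 22 days from Sep 5, 2025 (when the request is received) gives a deadline of Sep 27, 2025; done Sep 23, 2025 — timely.
Step 2 — counting 20 days from Sep 28, 2025 (end of the 5-day hold period, which began when the fee estimate is provided on Sep 23, 2025) gives a deadline of Oct 18, 2025; Oct 1, 2025 is within that limit.
Step 3 — 17 and 101 days from Sep 5, 2025 (when the request is received) are Sep 22, 2025 and Dec 15, 2025 respectively; Dec 13, 2025 falls inside that range.
Step 4 — counting 20 days from Dec 29, 2025 (end of the 16-day hold period, which began when the non-exempt records are produced on Dec 13, 2025) gives a deadline of Jan 18, 2026; not done until Jan 20, 2026, 2 days after the deadline.
Later steps need not be reached.

No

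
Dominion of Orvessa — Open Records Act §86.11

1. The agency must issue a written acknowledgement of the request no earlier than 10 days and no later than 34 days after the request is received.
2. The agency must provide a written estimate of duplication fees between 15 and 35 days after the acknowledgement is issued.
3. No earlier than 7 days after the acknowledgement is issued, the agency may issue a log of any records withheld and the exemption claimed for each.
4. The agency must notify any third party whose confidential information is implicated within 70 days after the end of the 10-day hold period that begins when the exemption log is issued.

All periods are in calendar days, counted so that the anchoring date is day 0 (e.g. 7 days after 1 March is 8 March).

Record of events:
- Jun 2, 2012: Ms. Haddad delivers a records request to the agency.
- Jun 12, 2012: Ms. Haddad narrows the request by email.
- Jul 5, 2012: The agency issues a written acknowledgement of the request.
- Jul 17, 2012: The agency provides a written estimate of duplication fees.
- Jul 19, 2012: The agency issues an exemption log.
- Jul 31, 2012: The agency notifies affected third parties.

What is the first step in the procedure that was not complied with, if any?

Step 1 — 10 and 34 days from Jun 2, 2012 (when the request is received) are Jun 12, 2012 and Jul 6, 2012 respectively; done Jul 5, 2012, which is between those dates.
Step 2 — 15 and 35 days from Jul 5, 2012 (when the acknowledgement is issued) are Jul 20, 2012 and Aug 9, 2012 respectively; done Jul 17, 2012 — 3 days before the window opened.

Step 2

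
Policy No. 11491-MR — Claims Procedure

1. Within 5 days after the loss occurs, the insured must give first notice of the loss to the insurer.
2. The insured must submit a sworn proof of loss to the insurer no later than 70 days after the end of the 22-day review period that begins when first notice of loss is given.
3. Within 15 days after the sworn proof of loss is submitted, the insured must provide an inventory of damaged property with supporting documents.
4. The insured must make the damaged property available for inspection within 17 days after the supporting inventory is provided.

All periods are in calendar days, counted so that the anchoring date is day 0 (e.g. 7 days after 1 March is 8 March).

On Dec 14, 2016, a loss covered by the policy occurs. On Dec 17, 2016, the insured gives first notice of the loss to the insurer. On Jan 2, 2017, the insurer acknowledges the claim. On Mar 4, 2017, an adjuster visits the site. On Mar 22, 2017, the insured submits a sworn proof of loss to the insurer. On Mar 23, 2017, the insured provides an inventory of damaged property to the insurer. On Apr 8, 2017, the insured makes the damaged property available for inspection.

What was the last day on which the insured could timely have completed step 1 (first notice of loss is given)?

Dec 19, 2016

Step 1 runs from Dec 14, 2016, when the loss occurs. 5 days after Dec 14, 2016 is Dec 19, 2016.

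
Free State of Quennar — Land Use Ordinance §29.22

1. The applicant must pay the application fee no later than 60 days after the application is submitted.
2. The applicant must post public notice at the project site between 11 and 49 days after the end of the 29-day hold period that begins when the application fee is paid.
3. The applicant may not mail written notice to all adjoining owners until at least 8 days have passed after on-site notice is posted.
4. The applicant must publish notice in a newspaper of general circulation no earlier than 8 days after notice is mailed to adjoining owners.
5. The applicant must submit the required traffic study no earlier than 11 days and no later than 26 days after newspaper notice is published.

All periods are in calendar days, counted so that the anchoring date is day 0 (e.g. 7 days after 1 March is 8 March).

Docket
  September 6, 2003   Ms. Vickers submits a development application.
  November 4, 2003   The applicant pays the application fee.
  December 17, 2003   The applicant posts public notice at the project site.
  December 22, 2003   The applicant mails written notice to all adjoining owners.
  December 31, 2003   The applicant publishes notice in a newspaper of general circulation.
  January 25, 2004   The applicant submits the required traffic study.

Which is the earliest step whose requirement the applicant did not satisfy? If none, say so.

Step 1: 60 days after September 6, 2003 (when the application is submitted) is November 5, 2003; completed November 4, 2003, before the deadline.
Step 2: the window is 11–49 days after December 3, 2003 (end of the 29-day hold period, which began when the application fee is paid on November 4, 2003), so December 14, 2003 through January 21, 2004; done December 17, 2003, which is between those dates.
Step 3: the earliest permitted date is 8 days after December 17, 2003 (when on-site notice is posted), i.e. December 25, 2003; done December 22, 2003 — 3 days too early.
That is the first point of non-compliance.

Step 3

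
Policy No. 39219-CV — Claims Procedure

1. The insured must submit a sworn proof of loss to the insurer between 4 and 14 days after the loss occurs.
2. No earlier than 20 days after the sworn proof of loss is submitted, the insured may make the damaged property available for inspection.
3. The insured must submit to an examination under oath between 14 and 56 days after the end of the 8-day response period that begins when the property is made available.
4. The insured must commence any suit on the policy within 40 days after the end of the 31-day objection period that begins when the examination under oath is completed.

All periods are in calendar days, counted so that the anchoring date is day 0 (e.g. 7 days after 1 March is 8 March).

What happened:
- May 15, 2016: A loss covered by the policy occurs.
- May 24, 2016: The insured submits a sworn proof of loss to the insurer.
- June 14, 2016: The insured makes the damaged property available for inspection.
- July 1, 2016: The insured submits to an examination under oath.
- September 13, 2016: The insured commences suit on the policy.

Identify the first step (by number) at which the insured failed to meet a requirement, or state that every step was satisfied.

Step 1: the window is 4–14 days after May 15, 2016 (when the loss occurs), so May 19, 2016 through May 29, 2016; May 24, 2016 falls inside that range.
Step 2: the earliest permitted date is 20 days after May 24, 2016 (when the sworn proof of loss is submitted), i.e. June 13, 2016; done June 14, 2016 — permitted.
Step 3: the window is 14–56 days after June 22, 2016 (end of the 8-day response period, which began when the property is made available on June 14, 2016), so July 6, 2016 through August 17, 2016; July 1, 2016 is 5 days too early.

Step 3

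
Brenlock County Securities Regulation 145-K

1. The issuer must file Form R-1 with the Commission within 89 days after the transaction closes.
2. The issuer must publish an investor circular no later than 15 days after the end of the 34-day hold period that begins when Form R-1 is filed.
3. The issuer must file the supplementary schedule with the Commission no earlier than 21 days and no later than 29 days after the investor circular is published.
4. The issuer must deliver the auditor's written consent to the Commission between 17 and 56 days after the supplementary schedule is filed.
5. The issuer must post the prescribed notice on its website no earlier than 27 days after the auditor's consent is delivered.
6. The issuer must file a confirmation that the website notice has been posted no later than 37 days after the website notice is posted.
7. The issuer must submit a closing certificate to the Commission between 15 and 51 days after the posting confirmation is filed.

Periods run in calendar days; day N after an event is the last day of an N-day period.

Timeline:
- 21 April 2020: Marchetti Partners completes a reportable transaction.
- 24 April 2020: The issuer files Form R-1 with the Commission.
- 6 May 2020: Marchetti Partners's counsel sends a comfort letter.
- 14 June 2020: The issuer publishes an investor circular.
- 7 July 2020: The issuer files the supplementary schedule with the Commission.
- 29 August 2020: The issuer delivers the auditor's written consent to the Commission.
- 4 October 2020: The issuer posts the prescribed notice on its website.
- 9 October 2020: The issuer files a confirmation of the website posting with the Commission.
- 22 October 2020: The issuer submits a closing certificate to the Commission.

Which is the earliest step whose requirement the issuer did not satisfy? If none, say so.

Step 2

Step 1 — counting 89 days from 21 April 2020 (when the transaction closes) gives a deadline of 19 July 2020; completed 24 April 2020, before the deadline.
Step 2 — counting 15 days from 28 May 2020 (end of the 34-day hold period, which began when Form R-1 is filed on 24 April 2020) gives a deadline of 12 June 2020; 14 June 2020 misses that deadline by 2 days.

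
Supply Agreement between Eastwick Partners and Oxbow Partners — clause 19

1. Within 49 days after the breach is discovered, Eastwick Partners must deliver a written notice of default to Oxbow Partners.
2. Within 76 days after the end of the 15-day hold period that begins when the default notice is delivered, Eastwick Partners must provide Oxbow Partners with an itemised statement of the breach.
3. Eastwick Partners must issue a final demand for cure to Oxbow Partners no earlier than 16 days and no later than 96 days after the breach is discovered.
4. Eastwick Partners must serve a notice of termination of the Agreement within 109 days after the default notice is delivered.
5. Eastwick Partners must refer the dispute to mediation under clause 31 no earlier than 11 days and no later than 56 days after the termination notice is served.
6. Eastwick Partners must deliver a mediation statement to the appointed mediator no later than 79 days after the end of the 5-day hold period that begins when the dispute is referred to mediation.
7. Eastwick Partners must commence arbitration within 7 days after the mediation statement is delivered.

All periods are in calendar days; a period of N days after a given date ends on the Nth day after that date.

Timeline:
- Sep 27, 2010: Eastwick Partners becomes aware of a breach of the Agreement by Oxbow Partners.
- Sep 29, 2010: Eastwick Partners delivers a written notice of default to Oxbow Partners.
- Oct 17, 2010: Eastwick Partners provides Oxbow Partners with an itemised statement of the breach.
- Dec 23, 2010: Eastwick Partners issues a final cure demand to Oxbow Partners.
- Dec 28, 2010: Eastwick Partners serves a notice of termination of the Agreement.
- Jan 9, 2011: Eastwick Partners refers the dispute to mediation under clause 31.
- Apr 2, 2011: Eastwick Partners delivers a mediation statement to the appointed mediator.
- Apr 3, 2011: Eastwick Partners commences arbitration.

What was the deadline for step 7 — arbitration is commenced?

Step 7 runs from Apr 2, 2011, when the mediation statement is delivered. 7 days after Apr 2, 2011 is Apr 9, 2011.

Apr 9, 2011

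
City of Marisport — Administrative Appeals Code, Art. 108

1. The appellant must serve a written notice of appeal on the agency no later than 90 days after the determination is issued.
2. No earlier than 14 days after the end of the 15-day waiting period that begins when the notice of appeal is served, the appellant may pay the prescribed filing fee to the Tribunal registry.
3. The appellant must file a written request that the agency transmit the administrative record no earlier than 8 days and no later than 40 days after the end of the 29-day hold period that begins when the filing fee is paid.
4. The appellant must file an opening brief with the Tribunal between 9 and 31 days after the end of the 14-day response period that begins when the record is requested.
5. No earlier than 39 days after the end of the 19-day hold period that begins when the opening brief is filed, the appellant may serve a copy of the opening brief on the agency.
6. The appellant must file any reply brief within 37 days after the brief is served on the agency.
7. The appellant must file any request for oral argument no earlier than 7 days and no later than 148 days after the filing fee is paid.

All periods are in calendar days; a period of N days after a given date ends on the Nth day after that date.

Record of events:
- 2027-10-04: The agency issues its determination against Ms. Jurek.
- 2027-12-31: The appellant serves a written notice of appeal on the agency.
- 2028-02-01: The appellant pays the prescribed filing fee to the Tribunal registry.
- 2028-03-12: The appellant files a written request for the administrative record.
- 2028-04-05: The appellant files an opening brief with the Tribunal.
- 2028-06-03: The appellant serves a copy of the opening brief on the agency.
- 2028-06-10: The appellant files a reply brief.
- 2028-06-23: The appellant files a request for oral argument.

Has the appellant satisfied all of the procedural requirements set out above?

Step 1 — counting 90 days from 2027-10-04 (when the determination is issued) gives a deadline of 2028-01-02; done 2027-12-31 — timely.
Step 2 — must wait 14 days from 2028-01-15 (end of the 15-day waiting period, which began when the notice of appeal is served on 2027-12-31), so not before 2028-01-29; done 2028-02-01, after the minimum wait.
Step 3 — 8 and 40 days from 2028-03-01 (end of the 29-day hold period, which began when the filing fee is paid on 2028-02-01) are 2028-03-09 and 2028-04-10 respectively; done 2028-03-12 — within the window.
Step 4 — 9 and 31 days from 2028-03-26 (end of the 14-day response period, which began when the record is requested on 2028-03-12) are 2028-04-04 and 2028-04-26 respectively; 2028-04-05 falls inside that range.
Step 5 — must wait 39 days from 2028-04-24 (end of the 19-day hold period, which began when the opening brief is filed on 2028-04-05), so not before 2028-06-02; done 2028-06-03 — permitted.
Step 6 — counting 37 days from 2028-06-03 (when the brief is served on the agency) gives a deadline of 2028-07-10; 2028-06-10 is within that limit.
Step 7 — 7 and 148 days from 2028-02-01 (when the filing fee is paid) are 2028-02-08 and 2028-06-28 respectively; done 2028-06-23 — within the window.

Yes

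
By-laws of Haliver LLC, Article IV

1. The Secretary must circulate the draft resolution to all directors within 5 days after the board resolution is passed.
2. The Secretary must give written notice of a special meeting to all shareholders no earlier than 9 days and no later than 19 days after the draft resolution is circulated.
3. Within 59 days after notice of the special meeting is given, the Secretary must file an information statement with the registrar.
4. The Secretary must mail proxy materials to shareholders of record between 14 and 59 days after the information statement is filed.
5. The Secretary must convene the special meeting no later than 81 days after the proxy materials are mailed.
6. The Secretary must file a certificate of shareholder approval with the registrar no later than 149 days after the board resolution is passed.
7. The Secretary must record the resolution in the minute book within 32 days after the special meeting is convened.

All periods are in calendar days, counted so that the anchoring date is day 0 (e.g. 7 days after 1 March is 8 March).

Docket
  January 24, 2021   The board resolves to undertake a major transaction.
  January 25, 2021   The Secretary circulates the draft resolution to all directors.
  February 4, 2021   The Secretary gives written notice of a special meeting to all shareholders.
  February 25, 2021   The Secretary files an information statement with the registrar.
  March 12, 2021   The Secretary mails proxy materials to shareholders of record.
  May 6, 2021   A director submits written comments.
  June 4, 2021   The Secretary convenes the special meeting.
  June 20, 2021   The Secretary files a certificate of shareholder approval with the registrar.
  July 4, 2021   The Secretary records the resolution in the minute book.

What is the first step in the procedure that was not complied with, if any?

Step 5

Step 1 — counting 5 days from January 24, 2021 (when the board resolution is passed) gives a deadline of January 29, 2021; done January 25, 2021 — timely.
Step 2 — 9 and 19 days from January 25, 2021 (when the draft resolution is circulated) are February 3, 2021 and February 13, 2021 respectively; done February 4, 2021, which is between those dates.
Step 3 — counting 59 days from February 4, 2021 (when notice of the special meeting is given) gives a deadline of April 4, 2021; February 25, 2021 is within that limit.
Step 4 — 14 and 59 days from February 25, 2021 (when the information statement is filed) are March 11, 2021 and April 25, 2021 respectively; March 12, 2021 falls inside that range.
Step 5 — counting 81 days from March 12, 2021 (when the proxy materials are mailed) gives a deadline of June 1, 2021; June 4, 2021 misses that deadline by 3 days.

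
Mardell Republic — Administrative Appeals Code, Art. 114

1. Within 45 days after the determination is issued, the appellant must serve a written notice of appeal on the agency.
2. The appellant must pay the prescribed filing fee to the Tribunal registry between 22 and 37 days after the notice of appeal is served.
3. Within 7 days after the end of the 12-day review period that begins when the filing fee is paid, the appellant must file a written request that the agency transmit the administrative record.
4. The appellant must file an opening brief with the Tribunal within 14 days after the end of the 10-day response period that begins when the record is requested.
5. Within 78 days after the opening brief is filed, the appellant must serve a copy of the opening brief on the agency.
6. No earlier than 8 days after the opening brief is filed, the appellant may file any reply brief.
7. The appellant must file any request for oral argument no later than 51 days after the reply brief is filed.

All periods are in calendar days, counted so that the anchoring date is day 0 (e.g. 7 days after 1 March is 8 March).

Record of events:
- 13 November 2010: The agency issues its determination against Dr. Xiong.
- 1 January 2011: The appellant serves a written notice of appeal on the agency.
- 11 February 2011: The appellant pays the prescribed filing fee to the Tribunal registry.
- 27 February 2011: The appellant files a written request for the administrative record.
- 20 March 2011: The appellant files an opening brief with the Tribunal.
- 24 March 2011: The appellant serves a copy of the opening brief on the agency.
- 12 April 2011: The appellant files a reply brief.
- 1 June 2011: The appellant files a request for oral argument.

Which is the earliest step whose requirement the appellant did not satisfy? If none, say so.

Step 1

(1) due by 13 November 2010 + 45 days = 28 December 2010; not done until 1 January 2011, 4 days after the deadline.
No need to go further; step 1 was not satisfied.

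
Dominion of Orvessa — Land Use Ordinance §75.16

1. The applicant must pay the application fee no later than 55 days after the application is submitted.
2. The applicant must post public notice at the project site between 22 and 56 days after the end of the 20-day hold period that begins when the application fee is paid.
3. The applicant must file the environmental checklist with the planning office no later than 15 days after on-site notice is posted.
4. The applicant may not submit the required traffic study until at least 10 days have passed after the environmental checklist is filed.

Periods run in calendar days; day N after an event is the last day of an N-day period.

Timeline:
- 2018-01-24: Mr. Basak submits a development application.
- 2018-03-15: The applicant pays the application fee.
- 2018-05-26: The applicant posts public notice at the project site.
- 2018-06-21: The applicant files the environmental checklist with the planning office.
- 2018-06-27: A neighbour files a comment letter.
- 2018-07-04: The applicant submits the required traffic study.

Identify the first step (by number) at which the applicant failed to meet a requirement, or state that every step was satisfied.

Step 1: 55 days after 2018-01-24 (when the application is submitted) is 2018-03-20; 2018-03-15 is within that limit.
Step 2: the window is 22–56 days after 2018-04-04 (end of the 20-day hold period, which began when the application fee is paid on 2018-03-15), so 2018-04-26 through 2018-05-30; done 2018-05-26 — within the window.
Step 3: 15 days after 2018-05-26 (when on-site notice is posted) is 2018-06-10; done 2018-06-21 — 11 days late.
No need to go further; step 3 was not satisfied.

Step 3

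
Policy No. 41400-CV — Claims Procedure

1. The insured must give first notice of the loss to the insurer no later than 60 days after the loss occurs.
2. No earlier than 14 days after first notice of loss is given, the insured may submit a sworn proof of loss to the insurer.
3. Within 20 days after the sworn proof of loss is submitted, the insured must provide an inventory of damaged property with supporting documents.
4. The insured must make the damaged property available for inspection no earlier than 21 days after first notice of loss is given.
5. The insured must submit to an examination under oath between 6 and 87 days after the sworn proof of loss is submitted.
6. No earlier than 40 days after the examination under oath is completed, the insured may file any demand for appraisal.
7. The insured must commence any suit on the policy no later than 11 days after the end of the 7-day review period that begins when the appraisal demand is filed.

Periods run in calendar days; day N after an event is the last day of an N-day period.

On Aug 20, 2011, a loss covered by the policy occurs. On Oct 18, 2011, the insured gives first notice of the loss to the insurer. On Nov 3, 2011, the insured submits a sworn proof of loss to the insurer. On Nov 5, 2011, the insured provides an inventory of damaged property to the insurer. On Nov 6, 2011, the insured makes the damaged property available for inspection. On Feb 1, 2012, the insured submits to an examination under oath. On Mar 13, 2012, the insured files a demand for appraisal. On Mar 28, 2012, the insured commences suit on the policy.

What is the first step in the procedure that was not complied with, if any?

Step 1 — counting 60 days from Aug 20, 2011 (when the loss occurs) gives a deadline of Oct 19, 2011; done Oct 18, 2011 — timely.
Step 2 — must wait 14 days from Oct 18, 2011 (when first notice of loss is given), so not before Nov 1, 2011; Nov 3, 2011 is on or after that date.
Step 3 — counting 20 days from Nov 3, 2011 (when the sworn proof of loss is submitted) gives a deadline of Nov 23, 2011; done Nov 5, 2011 — timely.
Step 4 — must wait 21 days from Oct 18, 2011 (when first notice of loss is given), so not before Nov 8, 2011; done Nov 6, 2011 — 2 days too early.
The procedure was therefore not followed at step 4.

Step 4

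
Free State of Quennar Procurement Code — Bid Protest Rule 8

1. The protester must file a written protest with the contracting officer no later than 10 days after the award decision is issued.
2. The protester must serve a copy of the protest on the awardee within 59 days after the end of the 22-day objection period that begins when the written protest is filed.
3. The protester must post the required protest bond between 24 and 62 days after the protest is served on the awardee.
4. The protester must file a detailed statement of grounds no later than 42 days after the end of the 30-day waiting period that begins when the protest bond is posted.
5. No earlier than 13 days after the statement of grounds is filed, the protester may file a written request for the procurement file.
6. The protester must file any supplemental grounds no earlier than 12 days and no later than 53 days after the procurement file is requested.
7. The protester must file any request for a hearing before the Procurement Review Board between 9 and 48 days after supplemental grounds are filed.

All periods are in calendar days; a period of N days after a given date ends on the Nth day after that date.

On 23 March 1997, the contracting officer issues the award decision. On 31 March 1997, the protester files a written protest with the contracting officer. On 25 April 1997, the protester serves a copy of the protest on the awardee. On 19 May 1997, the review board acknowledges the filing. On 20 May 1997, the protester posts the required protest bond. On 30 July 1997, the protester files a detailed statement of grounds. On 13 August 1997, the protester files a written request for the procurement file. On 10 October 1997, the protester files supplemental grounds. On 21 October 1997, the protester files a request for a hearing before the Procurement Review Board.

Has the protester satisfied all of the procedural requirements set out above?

(1) due by 23 March 1997 + 10 days = 2 April 1997; 31 March 1997 is within that limit.
(2) due by 22 April 1997 + 59 days = 20 June 1997; completed 25 April 1997, before the deadline.
(3) the permitted window runs from 25 April 1997 + 24 = 19 May 1997 to 25 April 1997 + 62 = 26 June 1997; 20 May 1997 falls inside that range.
(4) due by 19 June 1997 + 42 days = 31 July 1997; 30 July 1997 is within that limit.
(5) permitted from 30 July 1997 + 13 days = 12 August 1997 onward; done 13 August 1997 — permitted.
(6) the permitted window runs from 13 August 1997 + 12 = 25 August 1997 to 13 August 1997 + 53 = 5 October 1997; done 10 October 1997 — 5 days after the window closed.

No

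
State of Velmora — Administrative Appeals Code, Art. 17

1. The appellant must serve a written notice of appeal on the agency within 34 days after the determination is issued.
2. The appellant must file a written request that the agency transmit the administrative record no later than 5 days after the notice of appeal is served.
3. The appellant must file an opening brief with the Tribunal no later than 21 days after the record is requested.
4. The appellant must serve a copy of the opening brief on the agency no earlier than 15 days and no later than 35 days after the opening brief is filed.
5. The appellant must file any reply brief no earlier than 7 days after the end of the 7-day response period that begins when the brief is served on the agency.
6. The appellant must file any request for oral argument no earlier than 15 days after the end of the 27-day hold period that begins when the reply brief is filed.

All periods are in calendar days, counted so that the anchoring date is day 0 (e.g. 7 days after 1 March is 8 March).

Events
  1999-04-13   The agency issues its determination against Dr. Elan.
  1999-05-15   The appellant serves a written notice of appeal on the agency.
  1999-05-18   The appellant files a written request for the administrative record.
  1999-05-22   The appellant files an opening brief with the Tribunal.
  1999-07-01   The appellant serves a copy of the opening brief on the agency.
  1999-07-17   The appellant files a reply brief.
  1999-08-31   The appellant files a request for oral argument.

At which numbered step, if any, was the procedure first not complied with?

(1) due by 1999-04-13 + 34 days = 1999-05-17; completed 1999-05-15, before the deadline.
(2) due by 1999-05-15 + 5 days = 1999-05-20; completed 1999-05-18, before the deadline.
(3) due by 1999-05-18 + 21 days = 1999-06-08; completed 1999-05-22, before the deadline.
(4) the permitted window runs from 1999-05-22 + 15 = 1999-06-06 to 1999-05-22 + 35 = 1999-06-26; 1999-07-01 is 5 days past the end of the window.

Step 4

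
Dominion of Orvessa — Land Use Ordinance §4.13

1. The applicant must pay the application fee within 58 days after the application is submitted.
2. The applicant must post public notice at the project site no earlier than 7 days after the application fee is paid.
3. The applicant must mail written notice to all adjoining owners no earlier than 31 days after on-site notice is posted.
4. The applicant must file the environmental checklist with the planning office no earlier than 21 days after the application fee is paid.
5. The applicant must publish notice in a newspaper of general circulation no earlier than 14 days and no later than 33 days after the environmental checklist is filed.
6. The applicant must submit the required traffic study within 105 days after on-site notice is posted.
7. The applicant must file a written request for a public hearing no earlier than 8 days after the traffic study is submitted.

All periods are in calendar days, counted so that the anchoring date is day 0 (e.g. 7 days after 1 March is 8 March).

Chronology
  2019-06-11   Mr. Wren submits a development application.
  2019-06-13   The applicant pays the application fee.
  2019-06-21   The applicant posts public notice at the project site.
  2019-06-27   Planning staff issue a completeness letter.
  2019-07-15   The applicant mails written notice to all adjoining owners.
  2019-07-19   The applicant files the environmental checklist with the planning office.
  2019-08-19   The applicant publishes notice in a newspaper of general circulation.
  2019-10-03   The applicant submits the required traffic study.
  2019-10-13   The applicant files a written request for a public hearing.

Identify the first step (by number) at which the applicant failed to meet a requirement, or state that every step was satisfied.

Step 1: 58 days after 2019-06-11 (when the application is submitted) is 2019-08-08; done 2019-06-13 — timely.
Step 2: the earliest permitted date is 7 days after 2019-06-13 (when the application fee is paid), i.e. 2019-06-20; done 2019-06-21 — permitted.
Step 3: the earliest permitted date is 31 days after 2019-06-21 (when on-site notice is posted), i.e. 2019-07-22; acted on 2019-07-15, 7 days prematurely.
The analysis stops there.

Step 3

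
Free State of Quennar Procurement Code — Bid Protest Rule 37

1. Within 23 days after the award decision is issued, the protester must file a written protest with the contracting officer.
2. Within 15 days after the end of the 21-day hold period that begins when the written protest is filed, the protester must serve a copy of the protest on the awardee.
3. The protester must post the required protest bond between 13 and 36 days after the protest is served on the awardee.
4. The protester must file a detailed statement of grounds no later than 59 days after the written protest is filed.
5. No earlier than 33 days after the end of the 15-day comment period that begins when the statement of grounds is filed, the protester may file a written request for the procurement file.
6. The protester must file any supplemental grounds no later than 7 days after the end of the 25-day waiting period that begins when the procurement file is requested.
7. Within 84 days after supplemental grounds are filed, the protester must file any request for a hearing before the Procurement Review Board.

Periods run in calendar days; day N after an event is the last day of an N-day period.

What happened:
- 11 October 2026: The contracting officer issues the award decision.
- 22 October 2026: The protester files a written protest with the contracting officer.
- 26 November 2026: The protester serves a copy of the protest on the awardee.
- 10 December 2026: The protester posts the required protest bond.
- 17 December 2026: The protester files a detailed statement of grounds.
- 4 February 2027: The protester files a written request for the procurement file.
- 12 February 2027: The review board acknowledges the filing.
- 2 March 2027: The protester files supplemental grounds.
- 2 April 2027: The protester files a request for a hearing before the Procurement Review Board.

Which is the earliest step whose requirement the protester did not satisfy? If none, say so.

Step 1 — counting 23 days from 11 October 2026 (when the award decision is issued) gives a deadline of 3 November 2026; 22 October 2026 is within that limit.
Step 2 — counting 15 days from 12 November 2026 (end of the 21-day hold period, which began when the written protest is filed on 22 October 2026) gives a deadline of 27 November 2026; done 26 November 2026 — timely.
Step 3 — 13 and 36 days from 26 November 2026 (when the protest is served on the awardee) are 9 December 2026 and 1 January 2027 respectively; 10 December 2026 falls inside that range.
Step 4 — counting 59 days from 22 October 2026 (when the written protest is filed) gives a deadline of 20 December 2026; done 17 December 2026 — timely.
Step 5 — must wait 33 days from 1 January 2027 (end of the 15-day comment period, which began when the statement of grounds is filed on 17 December 2026), so not before 3 February 2027; 4 February 2027 is on or after that date.
Step 6 — counting 7 days from 1 March 2027 (end of the 25-day waiting period, which began when the procurement file is requested on 4 February 2027) gives a deadline of 8 March 2027; 2 March 2027 is within that limit.
Step 7 — counting 84 days from 2 March 2027 (when supplemental grounds are filed) gives a deadline of 25 May 2027; completed 2 April 2027, before the deadline.

None — every step was satisfied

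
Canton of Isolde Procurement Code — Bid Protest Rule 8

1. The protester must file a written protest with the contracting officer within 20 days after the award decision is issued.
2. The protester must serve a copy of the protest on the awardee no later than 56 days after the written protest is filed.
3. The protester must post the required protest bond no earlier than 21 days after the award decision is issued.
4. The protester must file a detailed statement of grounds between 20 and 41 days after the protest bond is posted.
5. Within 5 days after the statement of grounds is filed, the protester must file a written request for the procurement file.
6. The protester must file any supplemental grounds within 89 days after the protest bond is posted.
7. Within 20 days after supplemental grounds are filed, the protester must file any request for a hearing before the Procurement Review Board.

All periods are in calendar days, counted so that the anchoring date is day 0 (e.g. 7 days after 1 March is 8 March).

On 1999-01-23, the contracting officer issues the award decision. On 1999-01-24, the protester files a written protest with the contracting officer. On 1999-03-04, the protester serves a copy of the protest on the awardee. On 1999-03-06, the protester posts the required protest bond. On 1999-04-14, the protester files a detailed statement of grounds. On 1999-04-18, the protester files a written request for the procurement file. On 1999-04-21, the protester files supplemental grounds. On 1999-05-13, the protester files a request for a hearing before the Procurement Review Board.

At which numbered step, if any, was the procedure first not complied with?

Step 1: 20 days after 1999-01-23 (when the award decision is issued) is 1999-02-12; 1999-01-24 is within that limit.
Step 2: 56 days after 1999-01-24 (when the written protest is filed) is 1999-03-21; 1999-03-04 is within that limit.
Step 3: the earliest permitted date is 21 days after 1999-01-23 (when the award decision is issued), i.e. 1999-02-13; 1999-03-06 is on or after that date.
Step 4: the window is 20–41 days after 1999-03-06 (when the protest bond is posted), so 1999-03-26 through 1999-04-16; 1999-04-14 falls inside that range.
Step 5: 5 days after 1999-04-14 (when the statement of grounds is filed) is 1999-04-19; done 1999-04-18 — timely.
Step 6: 89 days after 1999-03-06 (when the protest bond is posted) is 1999-06-03; completed 1999-04-21, before the deadline.
Step 7: 20 days after 1999-04-21 (when supplemental grounds are filed) is 1999-05-11; 1999-05-13 misses that deadline by 2 days.
The procedure was therefore not followed at step 7.

Step 7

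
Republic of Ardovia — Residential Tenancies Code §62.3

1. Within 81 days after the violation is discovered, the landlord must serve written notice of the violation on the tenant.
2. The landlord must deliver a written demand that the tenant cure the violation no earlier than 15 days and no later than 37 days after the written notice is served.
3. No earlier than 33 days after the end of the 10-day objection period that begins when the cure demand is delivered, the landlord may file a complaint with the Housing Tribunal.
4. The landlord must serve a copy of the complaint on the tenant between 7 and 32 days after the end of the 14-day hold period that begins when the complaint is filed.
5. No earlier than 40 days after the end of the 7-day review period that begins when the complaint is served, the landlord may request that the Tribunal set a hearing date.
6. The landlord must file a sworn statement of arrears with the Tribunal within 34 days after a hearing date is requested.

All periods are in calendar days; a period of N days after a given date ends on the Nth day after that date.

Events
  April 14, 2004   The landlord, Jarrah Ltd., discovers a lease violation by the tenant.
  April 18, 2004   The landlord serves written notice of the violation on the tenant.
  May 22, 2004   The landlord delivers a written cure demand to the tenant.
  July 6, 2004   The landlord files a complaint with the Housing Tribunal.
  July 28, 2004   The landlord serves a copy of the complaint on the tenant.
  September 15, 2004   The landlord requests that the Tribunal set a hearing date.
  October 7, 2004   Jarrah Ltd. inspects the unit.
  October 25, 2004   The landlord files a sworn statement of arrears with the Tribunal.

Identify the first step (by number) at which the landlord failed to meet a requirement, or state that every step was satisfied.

Step 1: 81 days after April 14, 2004 (when the violation is discovered) is July 4, 2004; completed April 18, 2004, before the deadline.
Step 2: the window is 15–37 days after April 18, 2004 (when the written notice is served), so May 3, 2004 through May 25, 2004; May 22, 2004 falls inside that range.
Step 3: the earliest permitted date is 33 days after June 1, 2004 (end of the 10-day objection period, which began when the cure demand is delivered on May 22, 2004), i.e. July 4, 2004; done July 6, 2004 — permitted.
Step 4: the window is 7–32 days after July 20, 2004 (end of the 14-day hold period, which began when the complaint is filed on July 6, 2004), so July 27, 2004 through August 21, 2004; done July 28, 2004, which is between those dates.
Step 5: the earliest permitted date is 40 days after August 4, 2004 (end of the 7-day review period, which began when the complaint is served on July 28, 2004), i.e. September 13, 2004; September 15, 2004 is on or after that date.
Step 6: 34 days after September 15, 2004 (when a hearing date is requested) is October 19, 2004; done October 25, 2004 — 6 days late.

Step 6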